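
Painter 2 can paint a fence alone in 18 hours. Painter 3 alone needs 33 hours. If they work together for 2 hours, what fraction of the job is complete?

Combined rate: 1/18 + 1/33 = (11 + 6)/198 = 17/198 per hour.
In 2 hours they complete 2·17/198 = 17/99 of the job.

17/99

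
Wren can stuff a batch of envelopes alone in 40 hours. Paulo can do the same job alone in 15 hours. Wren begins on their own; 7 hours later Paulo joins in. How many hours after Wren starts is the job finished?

16 hours

In the first 7 hours Wren alone does 7/40 of the job, leaving 33/40.
Once everyone is working, combined rate: 1/40 + 1/15 = (3 + 8)/120 = 11/120 per hour.
Remaining 33/40 at 11/120 per hour takes 9 hours.
Total from the start = 7 + 9 = 16 hours.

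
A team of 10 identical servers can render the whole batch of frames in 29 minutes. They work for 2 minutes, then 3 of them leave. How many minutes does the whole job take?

One server does 1/290 of the job per minute.
After 2 minutes with 10 servers, 2/29 is done (27/29 left).
With 7 servers the rate is 7/290, so the rest takes 27/29 ÷ 7/290 = 270/7 minutes.
Total = 2 + 270/7 = 284/7 minutes.

284/7 minutes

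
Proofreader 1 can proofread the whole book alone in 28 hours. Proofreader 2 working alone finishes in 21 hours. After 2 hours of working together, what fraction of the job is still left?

5/6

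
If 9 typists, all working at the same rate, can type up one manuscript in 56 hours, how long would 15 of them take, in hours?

168/5 hours

Total work is 9·56 = 504 typist-hours.
With 15 typists: 504/15 = 168/5 hours.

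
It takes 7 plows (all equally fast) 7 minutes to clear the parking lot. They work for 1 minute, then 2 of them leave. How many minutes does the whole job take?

47/5 minutes

One plow does 1/49 of the job per minute.
After 1 minute with 7 plows, 1/7 is done (6/7 left).
With 5 plows the rate is 5/49, so the rest takes 6/7 ÷ 5/49 = 42/5 minutes.
Total = 1 + 42/5 = 47/5 minutes.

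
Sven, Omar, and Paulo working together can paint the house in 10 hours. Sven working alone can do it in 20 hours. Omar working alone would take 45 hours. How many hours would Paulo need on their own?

36 hours

Combined rate is 1/10 per hour.
Known contribution: 1/20 + 1/45 = (9 + 4)/180 = 13/180 per hour.
So Paulo's rate is 1/10 − 13/180 = 1/36, meaning 36 hours alone.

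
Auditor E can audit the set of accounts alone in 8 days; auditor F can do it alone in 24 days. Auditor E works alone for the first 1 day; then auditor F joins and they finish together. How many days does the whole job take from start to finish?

In 1 day auditor E does 1/8 of the job, leaving 7/8.
Auditor E and auditor F together work at 1/6 per day, so finishing takes 7/8 ÷ 1/6 = 21/4 days.
Total time = 1 + 21/4 = 25/4 days.

25/4 days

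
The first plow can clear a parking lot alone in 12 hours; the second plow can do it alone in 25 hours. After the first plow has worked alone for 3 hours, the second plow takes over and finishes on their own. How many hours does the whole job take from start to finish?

87/4 hours

In 3 hours the first plow does 3/12 = 1/4 of the job, leaving 3/4.
The second plow works at 1/25 per hour, so finishing takes 3/4 ÷ 1/25 = 75/4 hours.
Total time = 3 + 75/4 = 87/4 hours.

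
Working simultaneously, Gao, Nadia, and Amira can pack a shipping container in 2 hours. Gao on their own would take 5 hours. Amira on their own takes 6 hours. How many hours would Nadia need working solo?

Combined rate is 1/2 per hour.
Known contribution: 1/5 + 1/6 = (6 + 5)/30 = 11/30 per hour.
So Nadia's rate is 1/2 − 11/30 = 2/15, meaning 15/2 hours alone.

15/2 hours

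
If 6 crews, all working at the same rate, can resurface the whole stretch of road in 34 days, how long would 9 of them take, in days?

68/3 days

Total work is 6·34 = 204 crew-days.
With 9 crews: 204/9 = 68/3 days.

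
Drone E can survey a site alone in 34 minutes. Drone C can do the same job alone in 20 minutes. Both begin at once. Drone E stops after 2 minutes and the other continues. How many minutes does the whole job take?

320/17 minutes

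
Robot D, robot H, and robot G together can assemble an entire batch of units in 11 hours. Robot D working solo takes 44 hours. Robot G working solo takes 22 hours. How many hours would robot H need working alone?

44 hours

Combined rate is 1/11 per hour.
Known contribution: 1/44 + 1/22 = (1 + 2)/44 = 3/44 per hour.
So robot H's rate is 1/11 − 3/44 = 1/44, meaning 44 hours alone.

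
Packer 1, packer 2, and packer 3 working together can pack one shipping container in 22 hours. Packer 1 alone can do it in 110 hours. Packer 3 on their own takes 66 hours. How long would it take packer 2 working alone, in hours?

330/7 hours

Combined rate is 1/22 per hour.
Known contribution: 1/110 + 1/66 = (3 + 5)/330 = 8/330 = 4/165 per hour.
So packer 2's rate is 1/22 − 4/165 = 7/330, meaning 330/7 hours alone.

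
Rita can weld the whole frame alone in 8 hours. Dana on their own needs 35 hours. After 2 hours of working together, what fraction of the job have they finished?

Combined rate: 1/8 + 1/35 = (35 + 8)/280 = 43/280 per hour.
In 2 hours they complete 2·43/280 = 43/140 of the job.

43/140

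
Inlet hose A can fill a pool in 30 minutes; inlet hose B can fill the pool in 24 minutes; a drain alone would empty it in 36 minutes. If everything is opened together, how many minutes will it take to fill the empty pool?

360/17 minutes

Net rate = 1/30 + 1/24 − 1/36 = (12 + 15 − 10)/360 = 17/360 per minute.
Filling time = 1 ÷ (17/360) = 360/17 minutes.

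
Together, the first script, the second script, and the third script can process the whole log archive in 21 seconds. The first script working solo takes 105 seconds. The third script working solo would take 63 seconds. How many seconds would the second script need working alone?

45 seconds

Combined rate is 1/21 per second.
Known contribution: 1/105 + 1/63 = (3 + 5)/315 = 8/315 per second.
So the second script's rate is 1/21 − 8/315 = 1/45, meaning 45 seconds alone.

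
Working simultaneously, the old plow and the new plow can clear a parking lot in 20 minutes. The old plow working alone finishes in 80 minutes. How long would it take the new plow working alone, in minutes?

80/3 minutes

Combined rate is 1/20 per minute.
Known contribution: 1/80 per minute.
So the new plow's rate is 1/20 − 1/80 = 3/80, meaning 80/3 minutes alone.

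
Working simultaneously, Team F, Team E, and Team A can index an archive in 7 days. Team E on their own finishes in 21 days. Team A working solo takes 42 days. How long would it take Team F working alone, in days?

14 days

Combined rate is 1/7 per day.
Known contribution: 1/21 + 1/42 = (2 + 1)/42 = 3/42 = 1/14 per day.
So Team F's rate is 1/7 − 1/14 = 1/14, meaning 14 days alone.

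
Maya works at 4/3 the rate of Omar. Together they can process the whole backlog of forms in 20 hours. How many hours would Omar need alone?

140/3 hours

Let Omar's rate be r; then Maya's rate is (4/3)r, so together (4/3 + 1)r = (7/3)r = 1/20.
Thus r = 3/140 per hour.
Omar alone: 140/3 hours; Maya alone: 35 hours.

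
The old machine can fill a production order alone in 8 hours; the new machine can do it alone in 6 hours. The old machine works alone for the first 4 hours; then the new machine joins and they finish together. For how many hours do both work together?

12/7 hours

In 4 hours the old machine does 4/8 = 1/2 of the job, leaving 1/2.
The old machine and the new machine together work at 7/24 per hour, so finishing takes 1/2 ÷ 7/24 = 12/7 hours.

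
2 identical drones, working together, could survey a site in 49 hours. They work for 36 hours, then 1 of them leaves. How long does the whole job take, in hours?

62 hours

One drone does 1/98 of the job per hour.
After 36 hours with 2 drones, 36/49 is done (13/49 left).
With 1 drone the rate is 1/98, so the rest takes 13/49 ÷ 1/98 = 26 hours.
Total = 36 + 26 = 62 hours.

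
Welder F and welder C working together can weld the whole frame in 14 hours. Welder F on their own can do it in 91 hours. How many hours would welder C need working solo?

182/11 hours

Combined rate is 1/14 per hour.
Known contribution: 1/91 per hour.
So welder C's rate is 1/14 − 1/91 = 11/182, meaning 182/11 hours alone.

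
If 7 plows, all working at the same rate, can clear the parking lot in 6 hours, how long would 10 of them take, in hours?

21/5 hours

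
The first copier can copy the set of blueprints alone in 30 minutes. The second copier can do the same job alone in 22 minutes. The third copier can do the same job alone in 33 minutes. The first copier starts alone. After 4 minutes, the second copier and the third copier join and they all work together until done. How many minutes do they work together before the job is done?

143/18 minutes

In the first 4 minutes the first copier alone does 4/30 = 2/15 of the job, leaving 13/15.
Once everyone is working, combined rate: 1/30 + 1/22 + 1/33 = (11 + 15 + 10)/330 = 36/330 = 6/55 per minute.
Remaining 13/15 at 6/55 per minute takes 143/18 minutes.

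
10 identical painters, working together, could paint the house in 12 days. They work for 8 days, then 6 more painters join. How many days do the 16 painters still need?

One painter does 1/120 of the job per day.
After 8 days with 10 painters, 2/3 is done (1/3 left).
With 16 painters the rate is 16/120 = 2/15, so the rest takes 1/3 ÷ 2/15 = 5/2 days.

5/2 days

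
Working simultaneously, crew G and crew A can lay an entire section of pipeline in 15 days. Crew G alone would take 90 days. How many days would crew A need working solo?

18 days

Combined rate is 1/15 per day.
Known contribution: 1/90 per day.
So crew A's rate is 1/15 − 1/90 = 1/18, meaning 18 days alone.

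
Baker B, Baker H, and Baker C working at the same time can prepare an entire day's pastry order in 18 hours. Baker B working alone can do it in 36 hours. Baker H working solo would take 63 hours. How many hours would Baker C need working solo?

84 hours

Combined rate is 1/18 per hour.
Known contribution: 1/36 + 1/63 = (7 + 4)/252 = 11/252 per hour.
So Baker C's rate is 1/18 − 11/252 = 1/84, meaning 84 hours alone.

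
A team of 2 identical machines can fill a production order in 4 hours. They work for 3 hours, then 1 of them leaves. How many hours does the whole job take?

5 hours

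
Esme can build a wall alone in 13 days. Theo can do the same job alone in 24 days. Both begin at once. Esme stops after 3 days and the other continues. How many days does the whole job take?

240/13 days

In the first 3 days the combined rate is 37/312, so 37/104 of the job is done, leaving 67/104.
After Esme leaves the rate is 1/24 per day; the remaining 67/104 takes 201/13 days.
Total = 3 + 201/13 = 240/13 days.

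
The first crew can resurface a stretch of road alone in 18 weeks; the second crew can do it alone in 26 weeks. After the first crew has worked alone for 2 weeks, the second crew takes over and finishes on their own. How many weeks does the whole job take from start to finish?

In 2 weeks the first crew does 2/18 = 1/9 of the job, leaving 8/9.
The second crew works at 1/26 per week, so finishing takes 8/9 ÷ 1/26 = 208/9 weeks.
Total time = 2 + 208/9 = 226/9 weeks.

226/9 weeks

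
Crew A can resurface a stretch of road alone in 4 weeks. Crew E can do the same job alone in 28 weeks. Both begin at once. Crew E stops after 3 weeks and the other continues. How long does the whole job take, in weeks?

25/7 weeks

In the first 3 weeks the combined rate is 2/7, so 6/7 of the job is done, leaving 1/7.
After Crew E leaves the rate is 1/4 per week; the remaining 1/7 takes 4/7 weeks.
Total = 3 + 4/7 = 25/7 weeks.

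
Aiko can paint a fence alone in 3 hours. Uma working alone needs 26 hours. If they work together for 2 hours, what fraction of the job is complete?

Combined rate: 1/3 + 1/26 = (26 + 3)/78 = 29/78 per hour.
In 2 hours they complete 2·29/78 = 29/39 of the job.

29/39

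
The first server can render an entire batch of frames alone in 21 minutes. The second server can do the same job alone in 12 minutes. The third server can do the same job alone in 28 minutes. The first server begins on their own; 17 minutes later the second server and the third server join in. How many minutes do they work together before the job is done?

8/7 minutes

In the first 17 minutes the first server alone does 17/21 of the job, leaving 4/21.
Once everyone is working, combined rate: 1/21 + 1/12 + 1/28 = (4 + 7 + 3)/84 = 14/84 = 1/6 per minute.
Remaining 4/21 at 1/6 per minute takes 8/7 minutes.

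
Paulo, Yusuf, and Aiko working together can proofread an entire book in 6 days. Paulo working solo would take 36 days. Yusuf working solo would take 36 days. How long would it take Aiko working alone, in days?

9 days

Combined rate is 1/6 per day.
Known contribution: 1/36 + 1/36 = (1 + 1)/36 = 2/36 = 1/18 per day.
So Aiko's rate is 1/6 − 1/18 = 1/9, meaning 9 days alone.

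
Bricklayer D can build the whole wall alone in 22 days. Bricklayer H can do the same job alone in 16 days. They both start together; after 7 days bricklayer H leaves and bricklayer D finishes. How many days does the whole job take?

In the first 7 days the combined rate is 19/176, so 133/176 of the job is done, leaving 43/176.
After bricklayer H leaves the rate is 1/22 per day; the remaining 43/176 takes 43/8 days.
Total = 7 + 43/8 = 99/8 days.

99/8 days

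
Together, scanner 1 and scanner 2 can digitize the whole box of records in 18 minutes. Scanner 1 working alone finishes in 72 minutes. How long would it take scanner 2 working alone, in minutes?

24 minutes

Combined rate is 1/18 per minute.
Known contribution: 1/72 per minute.
So scanner 2's rate is 1/18 − 1/72 = 1/24, meaning 24 minutes alone.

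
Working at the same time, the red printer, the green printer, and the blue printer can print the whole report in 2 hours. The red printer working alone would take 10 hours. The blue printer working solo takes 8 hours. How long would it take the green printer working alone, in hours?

Combined rate is 1/2 per hour.
Known contribution: 1/10 + 1/8 = (4 + 5)/40 = 9/40 per hour.
So the green printer's rate is 1/2 − 9/40 = 11/40, meaning 40/11 hours alone.

40/11 hours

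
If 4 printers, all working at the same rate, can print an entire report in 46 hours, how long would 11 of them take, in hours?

184/11 hours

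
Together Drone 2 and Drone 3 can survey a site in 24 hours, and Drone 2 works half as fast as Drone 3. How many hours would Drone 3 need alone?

Let Drone 3's rate be r; then Drone 2's rate is (1/2)r, so together (1/2 + 1)r = (3/2)r = 1/24.
Thus r = 1/36 per hour.
Drone 3 alone: 36 hours; Drone 2 alone: 72 hours.

36 hours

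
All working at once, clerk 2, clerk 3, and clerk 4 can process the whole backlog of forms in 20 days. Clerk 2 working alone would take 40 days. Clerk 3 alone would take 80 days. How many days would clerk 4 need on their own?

80 days

Combined rate is 1/20 per day.
Known contribution: 1/40 + 1/80 = (2 + 1)/80 = 3/80 per day.
So clerk 4's rate is 1/20 − 3/80 = 1/80, meaning 80 days alone.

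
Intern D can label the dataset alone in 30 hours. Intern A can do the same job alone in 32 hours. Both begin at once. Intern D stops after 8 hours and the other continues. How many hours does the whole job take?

In the first 8 hours the combined rate is 31/480, so 31/60 of the job is done, leaving 29/60.
After Intern D leaves the rate is 1/32 per hour; the remaining 29/60 takes 232/15 hours.
Total = 8 + 232/15 = 352/15 hours.

352/15 hours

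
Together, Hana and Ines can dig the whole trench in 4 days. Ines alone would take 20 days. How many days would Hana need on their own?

5 days

Combined rate is 1/4 per day.
Known contribution: 1/20 per day.
So Hana's rate is 1/4 − 1/20 = 1/5, meaning 5 days alone.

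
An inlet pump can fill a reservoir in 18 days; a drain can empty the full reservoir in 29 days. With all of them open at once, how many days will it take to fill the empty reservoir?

522/11 days

Net rate = 1/18 − 1/29 = (29 − 18)/522 = 11/522 per day.
Filling time = 1 ÷ (11/522) = 522/11 days.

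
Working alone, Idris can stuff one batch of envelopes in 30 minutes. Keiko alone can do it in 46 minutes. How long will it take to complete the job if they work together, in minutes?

Combined rate: 1/30 + 1/46 = (23 + 15)/690 = 38/690 = 19/345 per minute.
Time = 1 ÷ (19/345) = 345/19 minutes.

345/19 minutes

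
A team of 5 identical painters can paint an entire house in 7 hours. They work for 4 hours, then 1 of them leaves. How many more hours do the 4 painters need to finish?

15/4 hours

One painter does 1/35 of the job per hour.
After 4 hours with 5 painters, 4/7 is done (3/7 left).
With 4 painters the rate is 4/35, so the rest takes 3/7 ÷ 4/35 = 15/4 hours.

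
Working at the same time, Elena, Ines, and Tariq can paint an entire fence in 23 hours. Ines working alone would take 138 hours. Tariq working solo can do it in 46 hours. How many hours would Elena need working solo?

69 hours

Combined rate is 1/23 per hour.
Known contribution: 1/138 + 1/46 = (1 + 3)/138 = 4/138 = 2/69 per hour.
So Elena's rate is 1/23 − 2/69 = 1/69, meaning 69 hours alone.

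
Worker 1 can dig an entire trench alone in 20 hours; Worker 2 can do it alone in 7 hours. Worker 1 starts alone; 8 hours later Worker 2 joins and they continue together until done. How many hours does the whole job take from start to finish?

100/9 hours

In 8 hours Worker 1 does 8/20 = 2/5 of the job, leaving 3/5.
Worker 1 and Worker 2 together work at 27/140 per hour, so finishing takes 3/5 ÷ 27/140 = 28/9 hours.
Total time = 8 + 28/9 = 100/9 hours.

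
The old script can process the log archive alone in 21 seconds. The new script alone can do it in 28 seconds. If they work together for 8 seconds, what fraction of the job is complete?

Combined rate: 1/21 + 1/28 = (4 + 3)/84 = 7/84 = 1/12 per second.
In 8 seconds they complete 8·1/12 = 2/3 of the job.

2/3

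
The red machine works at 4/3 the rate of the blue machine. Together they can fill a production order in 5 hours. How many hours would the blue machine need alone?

Let the blue machine's rate be r; then the red machine's rate is (4/3)r, so together (4/3 + 1)r = (7/3)r = 1/5.
Thus r = 3/35 per hour.
The blue machine alone: 35/3 hours; the red machine alone: 35/4 hours.

35/3 hours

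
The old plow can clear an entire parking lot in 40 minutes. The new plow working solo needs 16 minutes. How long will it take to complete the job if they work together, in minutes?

80/7 minutes

With two workers the combined time is the product over the sum: 40·16/(40+16) = 640/56 = 80/7 minutes.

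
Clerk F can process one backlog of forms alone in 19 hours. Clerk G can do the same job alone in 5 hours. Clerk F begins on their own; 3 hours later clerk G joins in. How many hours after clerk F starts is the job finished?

19/3 hours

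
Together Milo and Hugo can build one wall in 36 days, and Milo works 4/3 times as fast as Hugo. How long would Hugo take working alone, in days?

Let Hugo's rate be r; then Milo's rate is (4/3)r, so together (4/3 + 1)r = (7/3)r = 1/36.
Thus r = 1/84 per day.
Hugo alone: 84 days; Milo alone: 63 days.

84 days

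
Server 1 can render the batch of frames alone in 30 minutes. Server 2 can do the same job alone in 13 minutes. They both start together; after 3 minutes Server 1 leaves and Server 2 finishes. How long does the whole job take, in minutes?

In the first 3 minutes the combined rate is 43/390, so 43/130 of the job is done, leaving 87/130.
After Server 1 leaves the rate is 1/13 per minute; the remaining 87/130 takes 87/10 minutes.
Total = 3 + 87/10 = 117/10 minutes.

117/10 minutes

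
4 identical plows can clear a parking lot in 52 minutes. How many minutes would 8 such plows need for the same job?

Total work is 4·52 = 208 plow-minutes.
With 8 plows: 208/8 = 26 minutes.

26 minutes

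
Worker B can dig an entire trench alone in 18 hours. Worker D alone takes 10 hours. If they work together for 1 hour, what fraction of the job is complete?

7/45

Combined rate: 1/18 + 1/10 = (5 + 9)/90 = 14/90 = 7/45 per hour.
In 1 hour they complete 1·7/45 = 7/45 of the job.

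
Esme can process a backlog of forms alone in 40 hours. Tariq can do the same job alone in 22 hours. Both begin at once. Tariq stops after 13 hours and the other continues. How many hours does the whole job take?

In the first 13 hours the combined rate is 31/440, so 403/440 of the job is done, leaving 37/440.
After Tariq leaves the rate is 1/40 per hour; the remaining 37/440 takes 37/11 hours.
Total = 13 + 37/11 = 180/11 hours.

180/11 hours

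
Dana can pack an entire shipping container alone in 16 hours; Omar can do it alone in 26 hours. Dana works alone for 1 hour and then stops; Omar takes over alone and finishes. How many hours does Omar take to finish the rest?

195/8 hours

In 1 hour Dana does 1/16 of the job, leaving 15/16.
Omar works at 1/26 per hour, so finishing takes 15/16 ÷ 1/26 = 195/8 hours.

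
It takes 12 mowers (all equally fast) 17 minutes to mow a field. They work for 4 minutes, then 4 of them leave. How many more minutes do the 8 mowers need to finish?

39/2 minutes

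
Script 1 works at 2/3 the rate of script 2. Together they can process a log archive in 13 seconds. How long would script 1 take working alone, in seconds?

65/2 seconds

Let script 2's rate be r; then script 1's rate is (2/3)r, so together (2/3 + 1)r = (5/3)r = 1/13.
Thus r = 3/65 per second.
Script 2 alone: 65/3 seconds; script 1 alone: 65/2 seconds.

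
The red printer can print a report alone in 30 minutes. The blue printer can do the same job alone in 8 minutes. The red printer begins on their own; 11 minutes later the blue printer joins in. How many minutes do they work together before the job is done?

In the first 11 minutes the red printer alone does 11/30 of the job, leaving 19/30.
Once everyone is working, combined rate: 1/30 + 1/8 = (4 + 15)/120 = 19/120 per minute.
Remaining 19/30 at 19/120 per minute takes 4 minutes.

4 minutes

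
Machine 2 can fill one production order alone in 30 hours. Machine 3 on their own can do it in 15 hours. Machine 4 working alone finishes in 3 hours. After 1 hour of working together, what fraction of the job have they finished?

Combined rate: 1/30 + 1/15 + 1/3 = (1 + 2 + 10)/30 = 13/30 per hour.
In 1 hour they complete 1·13/30 = 13/30 of the job.

13/30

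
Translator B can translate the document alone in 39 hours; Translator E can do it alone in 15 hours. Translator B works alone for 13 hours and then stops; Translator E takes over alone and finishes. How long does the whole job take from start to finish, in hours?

In 13 hours Translator B does 13/39 = 1/3 of the job, leaving 2/3.
Translator E works at 1/15 per hour, so finishing takes 2/3 ÷ 1/15 = 10 hours.
Total time = 13 + 10 = 23 hours.

23 hours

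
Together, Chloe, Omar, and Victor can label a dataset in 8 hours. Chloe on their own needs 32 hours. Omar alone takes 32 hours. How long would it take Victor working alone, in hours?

Combined rate is 1/8 per hour.
Known contribution: 1/32 + 1/32 = (1 + 1)/32 = 2/32 = 1/16 per hour.
So Victor's rate is 1/8 − 1/16 = 1/16, meaning 16 hours alone.

16 hours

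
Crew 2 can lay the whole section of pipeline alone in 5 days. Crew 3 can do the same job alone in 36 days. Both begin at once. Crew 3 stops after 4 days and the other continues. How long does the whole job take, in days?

In the first 4 days the combined rate is 41/180, so 41/45 of the job is done, leaving 4/45.
After Crew 3 leaves the rate is 1/5 per day; the remaining 4/45 takes 4/9 days.
Total = 4 + 4/9 = 40/9 days.

40/9 days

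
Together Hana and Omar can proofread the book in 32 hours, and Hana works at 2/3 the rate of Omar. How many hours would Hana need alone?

Let Omar's rate be r; then Hana's rate is (2/3)r, so together (2/3 + 1)r = (5/3)r = 1/32.
Thus r = 3/160 per hour.
Omar alone: 160/3 hours; Hana alone: 80 hours.

80 hours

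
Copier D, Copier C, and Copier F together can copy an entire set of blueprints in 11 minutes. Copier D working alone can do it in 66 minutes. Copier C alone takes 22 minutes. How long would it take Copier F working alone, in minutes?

33 minutes

Combined rate is 1/11 per minute.
Known contribution: 1/66 + 1/22 = (1 + 3)/66 = 4/66 = 2/33 per minute.
So Copier F's rate is 1/11 − 2/33 = 1/33, meaning 33 minutes alone.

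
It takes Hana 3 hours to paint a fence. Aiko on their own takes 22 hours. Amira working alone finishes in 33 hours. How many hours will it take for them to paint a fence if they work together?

Combined rate: 1/3 + 1/22 + 1/33 = (22 + 3 + 2)/66 = 27/66 = 9/22 per hour.
Time = 1 ÷ (9/22) = 22/9 hours.

22/9 hours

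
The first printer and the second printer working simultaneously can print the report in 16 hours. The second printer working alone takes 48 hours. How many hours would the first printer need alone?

24 hours

Combined rate is 1/16 per hour.
Known contribution: 1/48 per hour.
So the first printer's rate is 1/16 − 1/48 = 1/24, meaning 24 hours alone.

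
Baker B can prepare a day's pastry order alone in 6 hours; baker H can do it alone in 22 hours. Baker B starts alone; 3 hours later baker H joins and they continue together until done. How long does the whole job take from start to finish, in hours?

In 3 hours baker B does 3/6 = 1/2 of the job, leaving 1/2.
Baker B and baker H together work at 7/33 per hour, so finishing takes 1/2 ÷ 7/33 = 33/14 hours.
Total time = 3 + 33/14 = 75/14 hours.

75/14 hours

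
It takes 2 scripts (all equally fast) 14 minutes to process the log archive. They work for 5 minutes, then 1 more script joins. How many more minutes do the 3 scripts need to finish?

6 minutes

One script does 1/28 of the job per minute.
After 5 minutes with 2 scripts, 5/14 is done (9/14 left).
With 3 scripts the rate is 3/28, so the rest takes 9/14 ÷ 3/28 = 6 minutes.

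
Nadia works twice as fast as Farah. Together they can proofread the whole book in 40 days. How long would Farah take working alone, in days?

120 days

Let Farah's rate be r; then Nadia's rate is 2r, so together (2 + 1)r = 3r = 1/40.
Thus r = 1/120 per day.
Farah alone: 120 days; Nadia alone: 60 days.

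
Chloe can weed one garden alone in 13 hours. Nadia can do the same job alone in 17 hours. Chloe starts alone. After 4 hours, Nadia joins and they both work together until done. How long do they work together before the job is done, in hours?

51/10 hours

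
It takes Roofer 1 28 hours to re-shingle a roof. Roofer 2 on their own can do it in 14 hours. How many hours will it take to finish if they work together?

28/3 hours

With two workers the combined time is the product over the sum: 28·14/(28+14) = 392/42 = 28/3 hours.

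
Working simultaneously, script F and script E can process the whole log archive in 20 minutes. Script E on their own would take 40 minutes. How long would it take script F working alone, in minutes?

40 minutes

Combined rate is 1/20 per minute.
Known contribution: 1/40 per minute.
So script F's rate is 1/20 − 1/40 = 1/40, meaning 40 minutes alone.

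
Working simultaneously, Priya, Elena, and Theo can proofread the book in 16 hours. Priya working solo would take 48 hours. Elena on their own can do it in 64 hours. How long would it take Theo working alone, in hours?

192/5 hours

Combined rate is 1/16 per hour.
Known contribution: 1/48 + 1/64 = (4 + 3)/192 = 7/192 per hour.
So Theo's rate is 1/16 − 7/192 = 5/192, meaning 192/5 hours alone.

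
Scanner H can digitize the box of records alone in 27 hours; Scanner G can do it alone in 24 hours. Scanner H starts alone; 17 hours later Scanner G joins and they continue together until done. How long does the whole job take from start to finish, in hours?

369/17 hours

In 17 hours Scanner H does 17/27 of the job, leaving 10/27.
Scanner H and Scanner G together work at 17/216 per hour, so finishing takes 10/27 ÷ 17/216 = 80/17 hours.
Total time = 17 + 80/17 = 369/17 hours.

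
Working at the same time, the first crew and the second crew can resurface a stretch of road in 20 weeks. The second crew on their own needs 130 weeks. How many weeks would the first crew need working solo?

260/11 weeks

Combined rate is 1/20 per week.
Known contribution: 1/130 per week.
So the first crew's rate is 1/20 − 1/130 = 11/260, meaning 260/11 weeks alone.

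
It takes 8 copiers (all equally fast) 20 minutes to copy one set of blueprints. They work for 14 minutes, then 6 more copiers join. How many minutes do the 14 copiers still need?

One copier does 1/160 of the job per minute.
After 14 minutes with 8 copiers, 7/10 is done (3/10 left).
With 14 copiers the rate is 14/160 = 7/80, so the rest takes 3/10 ÷ 7/80 = 24/7 minutes.

24/7 minutes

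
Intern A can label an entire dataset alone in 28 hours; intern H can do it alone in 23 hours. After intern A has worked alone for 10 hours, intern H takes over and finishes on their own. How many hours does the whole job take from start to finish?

347/14 hours

In 10 hours intern A does 10/28 = 5/14 of the job, leaving 9/14.
Intern H works at 1/23 per hour, so finishing takes 9/14 ÷ 1/23 = 207/14 hours.
Total time = 10 + 207/14 = 347/14 hours.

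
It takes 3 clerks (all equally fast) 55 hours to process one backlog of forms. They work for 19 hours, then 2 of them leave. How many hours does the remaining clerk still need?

108 hours

One clerk does 1/165 of the job per hour.
After 19 hours with 3 clerks, 19/55 is done (36/55 left).
With 1 clerk the rate is 1/165, so the rest takes 36/55 ÷ 1/165 = 108 hours.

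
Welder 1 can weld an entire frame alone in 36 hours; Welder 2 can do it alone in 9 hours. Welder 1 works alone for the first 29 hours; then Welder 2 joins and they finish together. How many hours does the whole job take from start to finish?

In 29 hours Welder 1 does 29/36 of the job, leaving 7/36.
Welder 1 and Welder 2 together work at 5/36 per hour, so finishing takes 7/36 ÷ 5/36 = 7/5 hours.
Total time = 29 + 7/5 = 152/5 hours.

152/5 hours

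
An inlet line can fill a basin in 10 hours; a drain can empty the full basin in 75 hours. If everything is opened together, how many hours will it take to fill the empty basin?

Net rate = 1/10 − 1/75 = (15 − 2)/150 = 13/150 per hour.
Filling time = 1 ÷ (13/150) = 150/13 hours.

150/13 hours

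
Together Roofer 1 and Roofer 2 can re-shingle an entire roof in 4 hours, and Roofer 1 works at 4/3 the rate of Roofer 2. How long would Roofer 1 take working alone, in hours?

Let Roofer 2's rate be r; then Roofer 1's rate is (4/3)r, so together (4/3 + 1)r = (7/3)r = 1/4.
Thus r = 3/28 per hour.
Roofer 2 alone: 28/3 hours; Roofer 1 alone: 7 hours.

7 hours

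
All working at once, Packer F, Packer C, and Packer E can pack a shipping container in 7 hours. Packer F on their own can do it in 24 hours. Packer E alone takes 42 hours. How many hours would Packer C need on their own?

168/13 hours

Combined rate is 1/7 per hour.
Known contribution: 1/24 + 1/42 = (7 + 4)/168 = 11/168 per hour.
So Packer C's rate is 1/7 − 11/168 = 13/168, meaning 168/13 hours alone.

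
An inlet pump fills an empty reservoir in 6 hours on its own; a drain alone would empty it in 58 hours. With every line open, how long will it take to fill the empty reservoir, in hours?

Net rate = 1/6 − 1/58 = (29 − 3)/174 = 26/174 = 13/87 per hour.
Filling time = 1 ÷ (13/87) = 87/13 hours.

87/13 hours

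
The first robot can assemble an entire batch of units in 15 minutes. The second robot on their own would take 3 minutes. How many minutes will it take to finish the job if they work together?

With two workers the combined time is the product over the sum: 15·3/(15+3) = 45/18 = 5/2 minutes.

5/2 minutes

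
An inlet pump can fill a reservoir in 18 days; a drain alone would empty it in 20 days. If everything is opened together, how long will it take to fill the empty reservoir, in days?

180 days

Net rate = 1/18 − 1/20 = (10 − 9)/180 = 1/180 per day.
Filling time = 1 ÷ (1/180) = 180 days.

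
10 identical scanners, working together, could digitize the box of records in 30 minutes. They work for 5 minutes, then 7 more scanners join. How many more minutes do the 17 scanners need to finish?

250/17 minutes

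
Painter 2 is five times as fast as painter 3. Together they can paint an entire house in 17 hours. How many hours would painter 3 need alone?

102 hours

Let painter 3's rate be r; then painter 2's rate is 5r, so together (5 + 1)r = 6r = 1/17.
Thus r = 1/102 per hour.
Painter 3 alone: 102 hours; painter 2 alone: 102/5 hours.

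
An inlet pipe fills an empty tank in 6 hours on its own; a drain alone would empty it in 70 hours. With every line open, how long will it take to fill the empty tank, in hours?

105/16 hours

Net rate = 1/6 − 1/70 = (35 − 3)/210 = 32/210 = 16/105 per hour.
Filling time = 1 ÷ (16/105) = 105/16 hours.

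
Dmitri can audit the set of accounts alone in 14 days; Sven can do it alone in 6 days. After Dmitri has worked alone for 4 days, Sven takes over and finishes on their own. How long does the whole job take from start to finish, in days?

58/7 days

In 4 days Dmitri does 4/14 = 2/7 of the job, leaving 5/7.
Sven works at 1/6 per day, so finishing takes 5/7 ÷ 1/6 = 30/7 days.
Total time = 4 + 30/7 = 58/7 days.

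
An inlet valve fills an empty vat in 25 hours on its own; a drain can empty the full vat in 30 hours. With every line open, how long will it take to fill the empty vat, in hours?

150 hours

Net rate = 1/25 − 1/30 = (6 − 5)/150 = 1/150 per hour.
Filling time = 1 ÷ (1/150) = 150 hours.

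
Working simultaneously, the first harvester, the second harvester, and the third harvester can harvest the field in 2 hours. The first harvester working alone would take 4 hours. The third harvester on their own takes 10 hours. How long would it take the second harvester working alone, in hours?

20/3 hours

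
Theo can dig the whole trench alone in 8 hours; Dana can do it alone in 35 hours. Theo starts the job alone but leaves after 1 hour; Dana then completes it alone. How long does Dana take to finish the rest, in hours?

In 1 hour Theo does 1/8 of the job, leaving 7/8.
Dana works at 1/35 per hour, so finishing takes 7/8 ÷ 1/35 = 245/8 hours.

245/8 hours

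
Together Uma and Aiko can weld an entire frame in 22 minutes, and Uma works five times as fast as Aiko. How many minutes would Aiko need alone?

132 minutes

Let Aiko's rate be r; then Uma's rate is 5r, so together (5 + 1)r = 6r = 1/22.
Thus r = 1/132 per minute.
Aiko alone: 132 minutes; Uma alone: 132/5 minutes.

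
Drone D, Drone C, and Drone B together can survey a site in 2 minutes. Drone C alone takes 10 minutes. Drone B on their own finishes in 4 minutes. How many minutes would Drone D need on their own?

20/3 minutes

Combined rate is 1/2 per minute.
Known contribution: 1/10 + 1/4 = (2 + 5)/20 = 7/20 per minute.
So Drone D's rate is 1/2 − 7/20 = 3/20, meaning 20/3 minutes alone.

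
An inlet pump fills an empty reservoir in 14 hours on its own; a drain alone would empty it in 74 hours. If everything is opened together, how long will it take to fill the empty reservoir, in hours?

259/15 hours

Net rate = 1/14 − 1/74 = (37 − 7)/518 = 30/518 = 15/259 per hour.
Filling time = 1 ÷ (15/259) = 259/15 hours.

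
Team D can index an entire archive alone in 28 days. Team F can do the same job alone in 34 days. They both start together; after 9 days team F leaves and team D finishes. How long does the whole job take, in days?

350/17 days

In the first 9 days the combined rate is 31/476, so 279/476 of the job is done, leaving 197/476.
After team F leaves the rate is 1/28 per day; the remaining 197/476 takes 197/17 days.
Total = 9 + 197/17 = 350/17 days.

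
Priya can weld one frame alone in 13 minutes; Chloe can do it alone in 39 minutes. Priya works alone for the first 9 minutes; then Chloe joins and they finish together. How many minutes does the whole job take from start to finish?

12 minutes

In 9 minutes Priya does 9/13 of the job, leaving 4/13.
Priya and Chloe together work at 4/39 per minute, so finishing takes 4/13 ÷ 4/39 = 3 minutes.
Total time = 9 + 3 = 12 minutes.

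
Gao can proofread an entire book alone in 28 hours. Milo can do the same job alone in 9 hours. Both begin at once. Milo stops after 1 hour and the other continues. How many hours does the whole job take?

In the first 1 hour the combined rate is 37/252, so 37/252 of the job is done, leaving 215/252.
After Milo leaves the rate is 1/28 per hour; the remaining 215/252 takes 215/9 hours.
Total = 1 + 215/9 = 224/9 hours.

224/9 hours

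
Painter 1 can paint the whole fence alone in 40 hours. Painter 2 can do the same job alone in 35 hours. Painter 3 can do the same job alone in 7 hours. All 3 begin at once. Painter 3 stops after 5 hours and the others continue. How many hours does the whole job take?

In the first 5 hours the combined rate is 11/56, so 55/56 of the job is done, leaving 1/56.
After Painter 3 leaves the rate is 3/56 per hour; the remaining 1/56 takes 1/3 hours.
Total = 5 + 1/3 = 16/3 hours.

16/3 hours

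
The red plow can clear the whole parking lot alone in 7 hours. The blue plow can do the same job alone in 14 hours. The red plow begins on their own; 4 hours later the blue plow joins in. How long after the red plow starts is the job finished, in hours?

In the first 4 hours the red plow alone does 4/7 of the job, leaving 3/7.
Once everyone is working, combined rate: 1/7 + 1/14 = (2 + 1)/14 = 3/14 per hour.
Remaining 3/7 at 3/14 per hour takes 2 hours.
Total from the start = 4 + 2 = 6 hours.

6 hours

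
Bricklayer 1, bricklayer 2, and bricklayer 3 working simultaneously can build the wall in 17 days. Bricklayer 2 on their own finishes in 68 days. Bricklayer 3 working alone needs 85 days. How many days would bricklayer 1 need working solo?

Combined rate is 1/17 per day.
Known contribution: 1/68 + 1/85 = (5 + 4)/340 = 9/340 per day.
So bricklayer 1's rate is 1/17 − 9/340 = 11/340, meaning 340/11 days alone.

340/11 days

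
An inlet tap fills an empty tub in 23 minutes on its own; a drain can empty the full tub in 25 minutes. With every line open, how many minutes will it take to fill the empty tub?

575/2 minutes

Net rate = 1/23 − 1/25 = (25 − 23)/575 = 2/575 per minute.
Filling time = 1 ÷ (2/575) = 575/2 minutes.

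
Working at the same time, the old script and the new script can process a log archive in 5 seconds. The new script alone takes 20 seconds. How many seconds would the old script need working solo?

20/3 seconds

Combined rate is 1/5 per second.
Known contribution: 1/20 per second.
So the old script's rate is 1/5 − 1/20 = 3/20, meaning 20/3 seconds alone.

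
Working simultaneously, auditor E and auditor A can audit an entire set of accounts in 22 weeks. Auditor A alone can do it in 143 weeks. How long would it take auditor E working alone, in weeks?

26 weeks

Combined rate is 1/22 per week.
Known contribution: 1/143 per week.
So auditor E's rate is 1/22 − 1/143 = 1/26, meaning 26 weeks alone.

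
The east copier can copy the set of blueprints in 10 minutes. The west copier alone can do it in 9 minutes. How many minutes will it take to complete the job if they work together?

90/19 minutes

Combined rate: 1/10 + 1/9 = (9 + 10)/90 = 19/90 per minute.
Time = 1 ÷ (19/90) = 90/19 minutes.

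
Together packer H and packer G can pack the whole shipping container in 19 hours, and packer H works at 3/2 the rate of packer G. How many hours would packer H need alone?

Let packer G's rate be r; then packer H's rate is (3/2)r, so together (3/2 + 1)r = (5/2)r = 1/19.
Thus r = 2/95 per hour.
Packer G alone: 95/2 hours; packer H alone: 95/3 hours.

95/3 hours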